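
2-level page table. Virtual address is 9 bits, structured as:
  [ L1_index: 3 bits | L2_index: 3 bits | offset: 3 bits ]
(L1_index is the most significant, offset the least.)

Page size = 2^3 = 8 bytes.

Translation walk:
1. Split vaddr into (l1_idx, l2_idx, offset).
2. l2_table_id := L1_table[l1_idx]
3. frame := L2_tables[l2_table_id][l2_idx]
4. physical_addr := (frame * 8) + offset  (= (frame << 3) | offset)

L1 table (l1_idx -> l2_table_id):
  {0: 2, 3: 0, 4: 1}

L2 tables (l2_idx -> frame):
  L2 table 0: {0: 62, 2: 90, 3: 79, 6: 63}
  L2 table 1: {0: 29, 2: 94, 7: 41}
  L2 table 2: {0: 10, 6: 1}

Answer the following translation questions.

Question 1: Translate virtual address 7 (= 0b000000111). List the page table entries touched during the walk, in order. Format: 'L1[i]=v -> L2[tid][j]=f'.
Answer: L1[0]=2 -> L2[2][0]=10

Derivation:
vaddr = 7 = 0b000000111
Split: l1_idx=0, l2_idx=0, offset=7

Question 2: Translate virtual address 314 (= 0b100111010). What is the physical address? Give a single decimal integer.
Answer: 330

Derivation:
vaddr = 314 = 0b100111010
Split: l1_idx=4, l2_idx=7, offset=2
L1[4] = 1
L2[1][7] = 41
paddr = 41 * 8 + 2 = 330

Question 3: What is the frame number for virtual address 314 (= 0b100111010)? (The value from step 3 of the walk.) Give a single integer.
vaddr = 314: l1_idx=4, l2_idx=7
L1[4] = 1; L2[1][7] = 41

Answer: 41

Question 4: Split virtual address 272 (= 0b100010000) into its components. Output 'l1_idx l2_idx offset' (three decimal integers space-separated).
Answer: 4 2 0

Derivation:
vaddr = 272 = 0b100010000
  top 3 bits -> l1_idx = 4
  next 3 bits -> l2_idx = 2
  bottom 3 bits -> offset = 0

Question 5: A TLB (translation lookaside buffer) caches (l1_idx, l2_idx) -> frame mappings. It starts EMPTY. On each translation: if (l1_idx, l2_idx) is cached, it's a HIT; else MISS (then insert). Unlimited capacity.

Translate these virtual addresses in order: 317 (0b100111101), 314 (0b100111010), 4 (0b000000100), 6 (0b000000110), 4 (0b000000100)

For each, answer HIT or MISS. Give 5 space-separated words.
Answer: MISS HIT MISS HIT HIT

Derivation:
vaddr=317: (4,7) not in TLB -> MISS, insert
vaddr=314: (4,7) in TLB -> HIT
vaddr=4: (0,0) not in TLB -> MISS, insert
vaddr=6: (0,0) in TLB -> HIT
vaddr=4: (0,0) in TLB -> HIT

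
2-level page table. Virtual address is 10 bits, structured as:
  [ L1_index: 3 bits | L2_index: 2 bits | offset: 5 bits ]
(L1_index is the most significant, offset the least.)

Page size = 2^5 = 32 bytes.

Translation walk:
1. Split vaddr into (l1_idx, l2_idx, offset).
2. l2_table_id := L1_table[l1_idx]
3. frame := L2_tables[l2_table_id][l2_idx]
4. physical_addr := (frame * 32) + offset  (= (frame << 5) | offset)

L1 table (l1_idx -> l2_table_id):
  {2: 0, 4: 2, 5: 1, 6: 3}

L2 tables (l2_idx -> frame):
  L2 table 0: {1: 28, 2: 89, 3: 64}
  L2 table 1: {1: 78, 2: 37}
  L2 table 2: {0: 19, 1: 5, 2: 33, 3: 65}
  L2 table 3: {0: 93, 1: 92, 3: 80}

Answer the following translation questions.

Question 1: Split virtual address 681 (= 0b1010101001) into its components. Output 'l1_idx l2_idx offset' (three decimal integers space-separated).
vaddr = 681 = 0b1010101001
  top 3 bits -> l1_idx = 5
  next 2 bits -> l2_idx = 1
  bottom 5 bits -> offset = 9

Answer: 5 1 9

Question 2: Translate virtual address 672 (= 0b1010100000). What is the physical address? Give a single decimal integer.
vaddr = 672 = 0b1010100000
Split: l1_idx=5, l2_idx=1, offset=0
L1[5] = 1
L2[1][1] = 78
paddr = 78 * 32 + 0 = 2496

Answer: 2496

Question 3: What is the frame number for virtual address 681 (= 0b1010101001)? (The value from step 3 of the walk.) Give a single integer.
vaddr = 681: l1_idx=5, l2_idx=1
L1[5] = 1; L2[1][1] = 78

Answer: 78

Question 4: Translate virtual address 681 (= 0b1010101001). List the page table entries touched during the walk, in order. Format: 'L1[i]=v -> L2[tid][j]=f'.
vaddr = 681 = 0b1010101001
Split: l1_idx=5, l2_idx=1, offset=9

Answer: L1[5]=1 -> L2[1][1]=78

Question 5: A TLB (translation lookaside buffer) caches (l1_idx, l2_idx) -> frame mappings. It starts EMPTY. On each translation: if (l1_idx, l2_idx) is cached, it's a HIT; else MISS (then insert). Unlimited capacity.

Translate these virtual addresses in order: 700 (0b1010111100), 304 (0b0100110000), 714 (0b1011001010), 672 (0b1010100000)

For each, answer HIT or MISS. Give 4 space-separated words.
vaddr=700: (5,1) not in TLB -> MISS, insert
vaddr=304: (2,1) not in TLB -> MISS, insert
vaddr=714: (5,2) not in TLB -> MISS, insert
vaddr=672: (5,1) in TLB -> HIT

Answer: MISS MISS MISS HIT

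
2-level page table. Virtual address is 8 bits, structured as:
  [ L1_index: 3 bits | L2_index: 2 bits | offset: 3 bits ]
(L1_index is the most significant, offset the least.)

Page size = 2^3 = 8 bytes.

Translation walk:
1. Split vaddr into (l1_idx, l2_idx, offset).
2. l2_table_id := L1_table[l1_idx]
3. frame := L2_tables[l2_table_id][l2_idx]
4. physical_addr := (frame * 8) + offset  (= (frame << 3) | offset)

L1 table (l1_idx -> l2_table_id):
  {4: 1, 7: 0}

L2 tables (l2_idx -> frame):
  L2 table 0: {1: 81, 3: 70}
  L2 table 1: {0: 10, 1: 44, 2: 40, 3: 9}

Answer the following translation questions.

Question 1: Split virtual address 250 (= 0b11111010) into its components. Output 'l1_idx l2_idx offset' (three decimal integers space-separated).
vaddr = 250 = 0b11111010
  top 3 bits -> l1_idx = 7
  next 2 bits -> l2_idx = 3
  bottom 3 bits -> offset = 2

Answer: 7 3 2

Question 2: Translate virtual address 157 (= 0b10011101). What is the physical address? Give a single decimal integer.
vaddr = 157 = 0b10011101
Split: l1_idx=4, l2_idx=3, offset=5
L1[4] = 1
L2[1][3] = 9
paddr = 9 * 8 + 5 = 77

Answer: 77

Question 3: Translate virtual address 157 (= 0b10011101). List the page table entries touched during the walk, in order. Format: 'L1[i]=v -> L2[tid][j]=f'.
Answer: L1[4]=1 -> L2[1][3]=9

Derivation:
vaddr = 157 = 0b10011101
Split: l1_idx=4, l2_idx=3, offset=5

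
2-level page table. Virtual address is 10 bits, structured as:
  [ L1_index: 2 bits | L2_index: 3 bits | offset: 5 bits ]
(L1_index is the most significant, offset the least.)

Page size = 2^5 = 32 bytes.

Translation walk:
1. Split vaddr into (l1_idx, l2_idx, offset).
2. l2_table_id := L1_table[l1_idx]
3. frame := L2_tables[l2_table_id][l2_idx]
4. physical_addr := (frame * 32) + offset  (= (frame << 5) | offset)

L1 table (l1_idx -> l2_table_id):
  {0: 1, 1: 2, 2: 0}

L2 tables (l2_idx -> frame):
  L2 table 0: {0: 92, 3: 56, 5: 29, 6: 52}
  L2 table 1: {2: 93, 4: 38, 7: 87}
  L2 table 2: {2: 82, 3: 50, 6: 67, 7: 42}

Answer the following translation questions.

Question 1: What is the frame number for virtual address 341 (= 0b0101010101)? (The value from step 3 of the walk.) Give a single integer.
Answer: 82

Derivation:
vaddr = 341: l1_idx=1, l2_idx=2
L1[1] = 2; L2[2][2] = 82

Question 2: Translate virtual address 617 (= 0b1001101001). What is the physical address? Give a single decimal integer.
vaddr = 617 = 0b1001101001
Split: l1_idx=2, l2_idx=3, offset=9
L1[2] = 0
L2[0][3] = 56
paddr = 56 * 32 + 9 = 1801

Answer: 1801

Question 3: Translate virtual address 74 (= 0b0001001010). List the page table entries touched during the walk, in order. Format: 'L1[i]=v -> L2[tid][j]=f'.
vaddr = 74 = 0b0001001010
Split: l1_idx=0, l2_idx=2, offset=10

Answer: L1[0]=1 -> L2[1][2]=93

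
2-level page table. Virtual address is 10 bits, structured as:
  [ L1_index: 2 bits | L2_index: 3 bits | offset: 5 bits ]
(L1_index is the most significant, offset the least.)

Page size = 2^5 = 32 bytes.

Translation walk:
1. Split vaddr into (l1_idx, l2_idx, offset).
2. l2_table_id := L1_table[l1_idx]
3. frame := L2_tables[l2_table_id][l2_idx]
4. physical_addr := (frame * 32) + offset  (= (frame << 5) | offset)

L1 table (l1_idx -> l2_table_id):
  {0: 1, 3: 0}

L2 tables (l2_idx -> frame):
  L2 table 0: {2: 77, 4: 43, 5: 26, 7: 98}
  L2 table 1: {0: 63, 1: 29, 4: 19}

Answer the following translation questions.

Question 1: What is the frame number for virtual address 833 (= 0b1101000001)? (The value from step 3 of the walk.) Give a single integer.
vaddr = 833: l1_idx=3, l2_idx=2
L1[3] = 0; L2[0][2] = 77

Answer: 77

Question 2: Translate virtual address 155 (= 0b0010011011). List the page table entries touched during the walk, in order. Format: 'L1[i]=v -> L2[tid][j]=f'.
Answer: L1[0]=1 -> L2[1][4]=19

Derivation:
vaddr = 155 = 0b0010011011
Split: l1_idx=0, l2_idx=4, offset=27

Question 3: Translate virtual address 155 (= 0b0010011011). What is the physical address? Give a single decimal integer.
Answer: 635

Derivation:
vaddr = 155 = 0b0010011011
Split: l1_idx=0, l2_idx=4, offset=27
L1[0] = 1
L2[1][4] = 19
paddr = 19 * 32 + 27 = 635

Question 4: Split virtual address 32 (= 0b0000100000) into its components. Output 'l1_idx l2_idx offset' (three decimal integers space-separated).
vaddr = 32 = 0b0000100000
  top 2 bits -> l1_idx = 0
  next 3 bits -> l2_idx = 1
  bottom 5 bits -> offset = 0

Answer: 0 1 0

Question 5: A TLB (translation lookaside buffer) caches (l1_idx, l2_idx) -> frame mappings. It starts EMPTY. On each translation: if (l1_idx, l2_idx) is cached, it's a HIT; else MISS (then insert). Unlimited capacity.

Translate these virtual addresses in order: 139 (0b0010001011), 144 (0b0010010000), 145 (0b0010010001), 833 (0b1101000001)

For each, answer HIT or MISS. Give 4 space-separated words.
Answer: MISS HIT HIT MISS

Derivation:
vaddr=139: (0,4) not in TLB -> MISS, insert
vaddr=144: (0,4) in TLB -> HIT
vaddr=145: (0,4) in TLB -> HIT
vaddr=833: (3,2) not in TLB -> MISS, insert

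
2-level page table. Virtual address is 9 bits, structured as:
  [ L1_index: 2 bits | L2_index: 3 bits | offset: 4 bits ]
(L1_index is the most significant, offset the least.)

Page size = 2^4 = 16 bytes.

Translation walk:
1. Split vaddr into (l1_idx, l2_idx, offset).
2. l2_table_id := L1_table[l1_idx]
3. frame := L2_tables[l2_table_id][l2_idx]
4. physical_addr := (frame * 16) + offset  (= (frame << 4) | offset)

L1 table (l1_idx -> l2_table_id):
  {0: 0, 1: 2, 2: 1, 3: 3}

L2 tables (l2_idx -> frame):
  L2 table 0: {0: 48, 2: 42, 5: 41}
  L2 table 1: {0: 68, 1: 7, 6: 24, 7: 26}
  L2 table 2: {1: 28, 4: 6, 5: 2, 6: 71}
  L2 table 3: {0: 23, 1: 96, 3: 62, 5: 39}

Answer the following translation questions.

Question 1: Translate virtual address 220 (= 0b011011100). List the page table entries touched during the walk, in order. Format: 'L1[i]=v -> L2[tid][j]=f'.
vaddr = 220 = 0b011011100
Split: l1_idx=1, l2_idx=5, offset=12

Answer: L1[1]=2 -> L2[2][5]=2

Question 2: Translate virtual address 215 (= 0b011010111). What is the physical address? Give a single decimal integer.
Answer: 39

Derivation:
vaddr = 215 = 0b011010111
Split: l1_idx=1, l2_idx=5, offset=7
L1[1] = 2
L2[2][5] = 2
paddr = 2 * 16 + 7 = 39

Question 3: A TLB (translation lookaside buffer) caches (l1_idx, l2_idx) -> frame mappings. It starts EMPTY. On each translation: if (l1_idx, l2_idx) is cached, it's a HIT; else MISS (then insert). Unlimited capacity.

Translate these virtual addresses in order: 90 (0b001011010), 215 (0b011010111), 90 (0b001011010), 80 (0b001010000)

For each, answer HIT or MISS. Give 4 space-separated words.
Answer: MISS MISS HIT HIT

Derivation:
vaddr=90: (0,5) not in TLB -> MISS, insert
vaddr=215: (1,5) not in TLB -> MISS, insert
vaddr=90: (0,5) in TLB -> HIT
vaddr=80: (0,5) in TLB -> HIT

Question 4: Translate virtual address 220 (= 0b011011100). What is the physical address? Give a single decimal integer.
Answer: 44

Derivation:
vaddr = 220 = 0b011011100
Split: l1_idx=1, l2_idx=5, offset=12
L1[1] = 2
L2[2][5] = 2
paddr = 2 * 16 + 12 = 44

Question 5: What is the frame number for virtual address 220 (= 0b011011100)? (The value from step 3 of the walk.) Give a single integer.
Answer: 2

Derivation:
vaddr = 220: l1_idx=1, l2_idx=5
L1[1] = 2; L2[2][5] = 2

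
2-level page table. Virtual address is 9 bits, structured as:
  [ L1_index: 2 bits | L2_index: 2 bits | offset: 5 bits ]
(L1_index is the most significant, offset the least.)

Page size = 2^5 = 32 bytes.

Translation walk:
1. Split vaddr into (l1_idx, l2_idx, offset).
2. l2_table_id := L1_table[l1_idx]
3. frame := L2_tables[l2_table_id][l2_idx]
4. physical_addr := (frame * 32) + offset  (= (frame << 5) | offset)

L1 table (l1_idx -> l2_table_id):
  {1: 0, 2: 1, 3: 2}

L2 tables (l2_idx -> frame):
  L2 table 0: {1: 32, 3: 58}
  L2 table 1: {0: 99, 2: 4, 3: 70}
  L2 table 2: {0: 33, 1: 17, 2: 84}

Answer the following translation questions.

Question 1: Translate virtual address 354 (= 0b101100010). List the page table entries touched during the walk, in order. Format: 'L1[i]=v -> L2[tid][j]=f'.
Answer: L1[2]=1 -> L2[1][3]=70

Derivation:
vaddr = 354 = 0b101100010
Split: l1_idx=2, l2_idx=3, offset=2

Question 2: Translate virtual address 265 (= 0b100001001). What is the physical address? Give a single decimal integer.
vaddr = 265 = 0b100001001
Split: l1_idx=2, l2_idx=0, offset=9
L1[2] = 1
L2[1][0] = 99
paddr = 99 * 32 + 9 = 3177

Answer: 3177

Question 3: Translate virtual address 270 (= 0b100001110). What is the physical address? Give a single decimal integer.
Answer: 3182

Derivation:
vaddr = 270 = 0b100001110
Split: l1_idx=2, l2_idx=0, offset=14
L1[2] = 1
L2[1][0] = 99
paddr = 99 * 32 + 14 = 3182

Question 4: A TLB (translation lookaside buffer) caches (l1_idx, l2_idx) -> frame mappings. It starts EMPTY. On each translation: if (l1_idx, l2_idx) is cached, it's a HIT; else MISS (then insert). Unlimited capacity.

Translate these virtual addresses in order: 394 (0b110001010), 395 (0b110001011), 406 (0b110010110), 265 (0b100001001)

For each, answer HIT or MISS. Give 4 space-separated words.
Answer: MISS HIT HIT MISS

Derivation:
vaddr=394: (3,0) not in TLB -> MISS, insert
vaddr=395: (3,0) in TLB -> HIT
vaddr=406: (3,0) in TLB -> HIT
vaddr=265: (2,0) not in TLB -> MISS, insert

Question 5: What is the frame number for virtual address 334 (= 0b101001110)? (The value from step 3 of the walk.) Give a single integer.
Answer: 4

Derivation:
vaddr = 334: l1_idx=2, l2_idx=2
L1[2] = 1; L2[1][2] = 4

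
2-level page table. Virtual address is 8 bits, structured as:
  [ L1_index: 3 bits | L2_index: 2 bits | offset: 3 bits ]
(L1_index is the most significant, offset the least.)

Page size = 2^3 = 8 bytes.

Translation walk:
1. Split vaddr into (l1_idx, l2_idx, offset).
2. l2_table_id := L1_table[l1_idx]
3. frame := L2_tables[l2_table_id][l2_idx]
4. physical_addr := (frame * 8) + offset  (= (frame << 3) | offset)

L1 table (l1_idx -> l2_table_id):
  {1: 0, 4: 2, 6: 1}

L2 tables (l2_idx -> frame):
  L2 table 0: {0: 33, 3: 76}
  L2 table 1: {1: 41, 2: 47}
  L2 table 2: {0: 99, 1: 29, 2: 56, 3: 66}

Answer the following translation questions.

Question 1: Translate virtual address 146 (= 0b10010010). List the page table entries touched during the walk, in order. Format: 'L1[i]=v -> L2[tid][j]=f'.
Answer: L1[4]=2 -> L2[2][2]=56

Derivation:
vaddr = 146 = 0b10010010
Split: l1_idx=4, l2_idx=2, offset=2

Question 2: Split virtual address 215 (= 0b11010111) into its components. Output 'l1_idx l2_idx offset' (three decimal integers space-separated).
vaddr = 215 = 0b11010111
  top 3 bits -> l1_idx = 6
  next 2 bits -> l2_idx = 2
  bottom 3 bits -> offset = 7

Answer: 6 2 7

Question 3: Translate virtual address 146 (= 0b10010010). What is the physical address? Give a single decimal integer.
Answer: 450

Derivation:
vaddr = 146 = 0b10010010
Split: l1_idx=4, l2_idx=2, offset=2
L1[4] = 2
L2[2][2] = 56
paddr = 56 * 8 + 2 = 450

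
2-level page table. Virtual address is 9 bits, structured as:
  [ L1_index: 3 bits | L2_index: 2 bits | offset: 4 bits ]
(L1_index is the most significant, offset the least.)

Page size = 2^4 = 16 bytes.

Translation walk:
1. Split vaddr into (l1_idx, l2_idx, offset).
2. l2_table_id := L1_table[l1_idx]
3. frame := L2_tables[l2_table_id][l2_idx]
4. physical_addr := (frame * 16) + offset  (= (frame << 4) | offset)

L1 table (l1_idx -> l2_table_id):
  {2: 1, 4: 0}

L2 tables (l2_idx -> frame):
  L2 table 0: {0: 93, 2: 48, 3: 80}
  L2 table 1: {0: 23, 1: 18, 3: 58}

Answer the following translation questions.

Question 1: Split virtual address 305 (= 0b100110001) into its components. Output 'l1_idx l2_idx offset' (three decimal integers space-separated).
vaddr = 305 = 0b100110001
  top 3 bits -> l1_idx = 4
  next 2 bits -> l2_idx = 3
  bottom 4 bits -> offset = 1

Answer: 4 3 1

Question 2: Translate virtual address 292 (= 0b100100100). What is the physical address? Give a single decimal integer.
vaddr = 292 = 0b100100100
Split: l1_idx=4, l2_idx=2, offset=4
L1[4] = 0
L2[0][2] = 48
paddr = 48 * 16 + 4 = 772

Answer: 772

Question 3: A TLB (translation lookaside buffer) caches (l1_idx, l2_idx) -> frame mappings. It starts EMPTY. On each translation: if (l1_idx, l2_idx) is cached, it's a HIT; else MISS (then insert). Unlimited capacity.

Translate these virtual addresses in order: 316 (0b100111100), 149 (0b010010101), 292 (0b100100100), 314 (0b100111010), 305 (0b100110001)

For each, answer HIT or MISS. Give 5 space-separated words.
vaddr=316: (4,3) not in TLB -> MISS, insert
vaddr=149: (2,1) not in TLB -> MISS, insert
vaddr=292: (4,2) not in TLB -> MISS, insert
vaddr=314: (4,3) in TLB -> HIT
vaddr=305: (4,3) in TLB -> HIT

Answer: MISS MISS MISS HIT HIT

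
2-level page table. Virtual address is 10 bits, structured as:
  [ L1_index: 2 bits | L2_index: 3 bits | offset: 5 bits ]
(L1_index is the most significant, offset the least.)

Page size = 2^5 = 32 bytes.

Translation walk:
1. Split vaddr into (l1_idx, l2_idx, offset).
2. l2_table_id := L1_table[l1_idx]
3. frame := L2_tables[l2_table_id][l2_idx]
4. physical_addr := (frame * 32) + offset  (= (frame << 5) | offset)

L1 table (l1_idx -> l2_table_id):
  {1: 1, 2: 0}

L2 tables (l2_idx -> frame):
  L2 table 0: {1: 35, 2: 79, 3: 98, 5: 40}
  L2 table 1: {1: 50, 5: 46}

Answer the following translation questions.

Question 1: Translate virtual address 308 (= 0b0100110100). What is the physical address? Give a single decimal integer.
Answer: 1620

Derivation:
vaddr = 308 = 0b0100110100
Split: l1_idx=1, l2_idx=1, offset=20
L1[1] = 1
L2[1][1] = 50
paddr = 50 * 32 + 20 = 1620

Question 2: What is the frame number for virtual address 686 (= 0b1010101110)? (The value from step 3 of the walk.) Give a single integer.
Answer: 40

Derivation:
vaddr = 686: l1_idx=2, l2_idx=5
L1[2] = 0; L2[0][5] = 40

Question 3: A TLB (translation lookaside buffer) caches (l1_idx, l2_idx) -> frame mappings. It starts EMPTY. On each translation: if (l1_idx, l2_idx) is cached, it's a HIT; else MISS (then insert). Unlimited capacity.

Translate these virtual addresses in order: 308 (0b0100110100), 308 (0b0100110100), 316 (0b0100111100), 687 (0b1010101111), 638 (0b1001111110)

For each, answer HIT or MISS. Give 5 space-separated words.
Answer: MISS HIT HIT MISS MISS

Derivation:
vaddr=308: (1,1) not in TLB -> MISS, insert
vaddr=308: (1,1) in TLB -> HIT
vaddr=316: (1,1) in TLB -> HIT
vaddr=687: (2,5) not in TLB -> MISS, insert
vaddr=638: (2,3) not in TLB -> MISS, insert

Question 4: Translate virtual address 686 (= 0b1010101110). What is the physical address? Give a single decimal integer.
Answer: 1294

Derivation:
vaddr = 686 = 0b1010101110
Split: l1_idx=2, l2_idx=5, offset=14
L1[2] = 0
L2[0][5] = 40
paddr = 40 * 32 + 14 = 1294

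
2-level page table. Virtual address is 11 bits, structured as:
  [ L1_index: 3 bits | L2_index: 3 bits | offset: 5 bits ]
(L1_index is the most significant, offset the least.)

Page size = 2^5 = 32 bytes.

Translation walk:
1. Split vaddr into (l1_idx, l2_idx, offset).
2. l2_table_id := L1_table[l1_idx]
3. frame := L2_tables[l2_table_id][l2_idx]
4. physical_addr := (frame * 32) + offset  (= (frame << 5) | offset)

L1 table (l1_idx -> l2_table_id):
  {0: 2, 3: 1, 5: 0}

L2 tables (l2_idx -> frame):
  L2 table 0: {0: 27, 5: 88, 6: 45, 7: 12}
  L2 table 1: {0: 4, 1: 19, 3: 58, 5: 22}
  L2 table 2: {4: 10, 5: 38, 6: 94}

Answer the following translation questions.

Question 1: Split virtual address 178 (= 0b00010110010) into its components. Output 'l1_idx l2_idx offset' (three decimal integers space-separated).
Answer: 0 5 18

Derivation:
vaddr = 178 = 0b00010110010
  top 3 bits -> l1_idx = 0
  next 3 bits -> l2_idx = 5
  bottom 5 bits -> offset = 18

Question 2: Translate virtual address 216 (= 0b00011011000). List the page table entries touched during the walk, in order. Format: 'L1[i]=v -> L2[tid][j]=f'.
vaddr = 216 = 0b00011011000
Split: l1_idx=0, l2_idx=6, offset=24

Answer: L1[0]=2 -> L2[2][6]=94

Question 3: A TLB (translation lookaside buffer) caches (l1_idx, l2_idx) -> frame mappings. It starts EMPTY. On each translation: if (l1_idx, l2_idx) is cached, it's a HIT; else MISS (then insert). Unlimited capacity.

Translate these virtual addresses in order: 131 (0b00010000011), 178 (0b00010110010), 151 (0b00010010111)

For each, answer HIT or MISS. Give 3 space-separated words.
Answer: MISS MISS HIT

Derivation:
vaddr=131: (0,4) not in TLB -> MISS, insert
vaddr=178: (0,5) not in TLB -> MISS, insert
vaddr=151: (0,4) in TLB -> HIT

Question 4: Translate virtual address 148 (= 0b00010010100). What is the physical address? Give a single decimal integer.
vaddr = 148 = 0b00010010100
Split: l1_idx=0, l2_idx=4, offset=20
L1[0] = 2
L2[2][4] = 10
paddr = 10 * 32 + 20 = 340

Answer: 340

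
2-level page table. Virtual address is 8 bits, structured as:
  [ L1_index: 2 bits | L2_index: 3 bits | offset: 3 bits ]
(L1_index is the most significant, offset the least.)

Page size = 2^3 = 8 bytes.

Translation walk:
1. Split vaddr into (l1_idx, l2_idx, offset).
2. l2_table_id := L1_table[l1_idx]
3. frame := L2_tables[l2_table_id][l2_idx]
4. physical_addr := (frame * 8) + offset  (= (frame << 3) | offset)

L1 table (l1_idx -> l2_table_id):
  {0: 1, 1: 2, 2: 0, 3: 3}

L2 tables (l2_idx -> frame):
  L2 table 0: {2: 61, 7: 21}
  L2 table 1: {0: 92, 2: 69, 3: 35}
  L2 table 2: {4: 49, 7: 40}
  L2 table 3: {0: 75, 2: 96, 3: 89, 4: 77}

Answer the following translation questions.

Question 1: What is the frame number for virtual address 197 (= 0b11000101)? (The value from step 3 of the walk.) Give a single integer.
Answer: 75

Derivation:
vaddr = 197: l1_idx=3, l2_idx=0
L1[3] = 3; L2[3][0] = 75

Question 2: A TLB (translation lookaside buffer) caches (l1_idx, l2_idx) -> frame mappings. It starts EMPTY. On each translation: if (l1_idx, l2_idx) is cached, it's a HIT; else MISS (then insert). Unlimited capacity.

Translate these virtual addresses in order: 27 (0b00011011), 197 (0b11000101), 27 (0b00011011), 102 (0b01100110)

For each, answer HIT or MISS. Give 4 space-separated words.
vaddr=27: (0,3) not in TLB -> MISS, insert
vaddr=197: (3,0) not in TLB -> MISS, insert
vaddr=27: (0,3) in TLB -> HIT
vaddr=102: (1,4) not in TLB -> MISS, insert

Answer: MISS MISS HIT MISS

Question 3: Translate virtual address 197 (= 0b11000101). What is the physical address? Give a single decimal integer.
Answer: 605

Derivation:
vaddr = 197 = 0b11000101
Split: l1_idx=3, l2_idx=0, offset=5
L1[3] = 3
L2[3][0] = 75
paddr = 75 * 8 + 5 = 605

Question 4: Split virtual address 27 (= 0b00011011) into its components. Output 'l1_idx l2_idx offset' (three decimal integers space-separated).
vaddr = 27 = 0b00011011
  top 2 bits -> l1_idx = 0
  next 3 bits -> l2_idx = 3
  bottom 3 bits -> offset = 3

Answer: 0 3 3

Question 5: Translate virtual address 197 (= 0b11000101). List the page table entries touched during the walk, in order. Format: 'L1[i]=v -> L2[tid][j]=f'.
vaddr = 197 = 0b11000101
Split: l1_idx=3, l2_idx=0, offset=5

Answer: L1[3]=3 -> L2[3][0]=75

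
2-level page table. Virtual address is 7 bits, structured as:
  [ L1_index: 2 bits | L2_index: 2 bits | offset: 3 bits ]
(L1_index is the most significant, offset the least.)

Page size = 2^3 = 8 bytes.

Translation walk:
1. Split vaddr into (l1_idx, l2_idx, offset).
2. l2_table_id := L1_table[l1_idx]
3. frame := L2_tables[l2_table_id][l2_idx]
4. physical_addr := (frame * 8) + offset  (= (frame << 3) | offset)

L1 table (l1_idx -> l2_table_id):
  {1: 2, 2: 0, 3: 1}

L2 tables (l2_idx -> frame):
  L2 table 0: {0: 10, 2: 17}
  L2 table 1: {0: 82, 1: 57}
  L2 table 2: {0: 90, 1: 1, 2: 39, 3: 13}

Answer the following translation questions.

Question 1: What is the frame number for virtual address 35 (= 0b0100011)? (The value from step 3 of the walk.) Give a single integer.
vaddr = 35: l1_idx=1, l2_idx=0
L1[1] = 2; L2[2][0] = 90

Answer: 90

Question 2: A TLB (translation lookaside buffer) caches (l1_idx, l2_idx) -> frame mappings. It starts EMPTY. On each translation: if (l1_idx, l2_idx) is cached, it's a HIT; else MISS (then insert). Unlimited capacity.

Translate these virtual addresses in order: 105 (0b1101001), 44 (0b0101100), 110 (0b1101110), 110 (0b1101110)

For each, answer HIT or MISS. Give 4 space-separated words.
vaddr=105: (3,1) not in TLB -> MISS, insert
vaddr=44: (1,1) not in TLB -> MISS, insert
vaddr=110: (3,1) in TLB -> HIT
vaddr=110: (3,1) in TLB -> HIT

Answer: MISS MISS HIT HIT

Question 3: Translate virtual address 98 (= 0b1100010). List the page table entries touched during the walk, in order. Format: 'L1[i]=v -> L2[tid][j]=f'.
Answer: L1[3]=1 -> L2[1][0]=82

Derivation:
vaddr = 98 = 0b1100010
Split: l1_idx=3, l2_idx=0, offset=2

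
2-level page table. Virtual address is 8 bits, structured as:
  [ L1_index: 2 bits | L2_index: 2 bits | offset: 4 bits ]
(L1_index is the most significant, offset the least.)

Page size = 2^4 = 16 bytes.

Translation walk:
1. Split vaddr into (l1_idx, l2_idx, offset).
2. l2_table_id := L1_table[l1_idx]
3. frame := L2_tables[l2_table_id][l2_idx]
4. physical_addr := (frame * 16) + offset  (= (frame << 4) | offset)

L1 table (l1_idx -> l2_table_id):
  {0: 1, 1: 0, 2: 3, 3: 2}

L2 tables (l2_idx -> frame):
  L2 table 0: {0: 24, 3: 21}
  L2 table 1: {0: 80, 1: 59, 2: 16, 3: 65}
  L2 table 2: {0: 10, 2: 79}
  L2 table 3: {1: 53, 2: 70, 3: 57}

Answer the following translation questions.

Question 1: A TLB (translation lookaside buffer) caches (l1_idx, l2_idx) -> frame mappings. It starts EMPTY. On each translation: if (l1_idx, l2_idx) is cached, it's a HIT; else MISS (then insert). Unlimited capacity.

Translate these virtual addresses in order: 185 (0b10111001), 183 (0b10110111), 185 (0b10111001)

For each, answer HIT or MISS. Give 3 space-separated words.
vaddr=185: (2,3) not in TLB -> MISS, insert
vaddr=183: (2,3) in TLB -> HIT
vaddr=185: (2,3) in TLB -> HIT

Answer: MISS HIT HIT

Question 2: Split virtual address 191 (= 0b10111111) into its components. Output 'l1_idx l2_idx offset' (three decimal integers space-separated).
Answer: 2 3 15

Derivation:
vaddr = 191 = 0b10111111
  top 2 bits -> l1_idx = 2
  next 2 bits -> l2_idx = 3
  bottom 4 bits -> offset = 15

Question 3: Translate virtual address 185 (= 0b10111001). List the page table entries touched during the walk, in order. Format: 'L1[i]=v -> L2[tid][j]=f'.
vaddr = 185 = 0b10111001
Split: l1_idx=2, l2_idx=3, offset=9

Answer: L1[2]=3 -> L2[3][3]=57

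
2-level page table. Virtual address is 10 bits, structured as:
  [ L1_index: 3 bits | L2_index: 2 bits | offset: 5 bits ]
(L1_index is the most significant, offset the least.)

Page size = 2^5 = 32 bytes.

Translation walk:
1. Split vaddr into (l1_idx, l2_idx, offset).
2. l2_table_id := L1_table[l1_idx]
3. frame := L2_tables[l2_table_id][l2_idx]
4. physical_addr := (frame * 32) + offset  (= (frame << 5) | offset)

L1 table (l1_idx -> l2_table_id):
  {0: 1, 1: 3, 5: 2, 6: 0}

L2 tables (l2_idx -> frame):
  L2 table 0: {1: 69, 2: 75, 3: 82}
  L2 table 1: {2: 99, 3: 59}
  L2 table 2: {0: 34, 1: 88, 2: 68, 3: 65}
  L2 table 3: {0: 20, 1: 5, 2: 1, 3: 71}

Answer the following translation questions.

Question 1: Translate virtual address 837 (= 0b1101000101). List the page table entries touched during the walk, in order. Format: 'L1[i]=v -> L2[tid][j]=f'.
Answer: L1[6]=0 -> L2[0][2]=75

Derivation:
vaddr = 837 = 0b1101000101
Split: l1_idx=6, l2_idx=2, offset=5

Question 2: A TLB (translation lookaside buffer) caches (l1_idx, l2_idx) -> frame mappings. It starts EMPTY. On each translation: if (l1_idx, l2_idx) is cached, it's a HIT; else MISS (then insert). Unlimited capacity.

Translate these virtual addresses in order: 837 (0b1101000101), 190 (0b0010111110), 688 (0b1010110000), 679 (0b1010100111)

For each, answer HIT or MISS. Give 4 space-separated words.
Answer: MISS MISS MISS HIT

Derivation:
vaddr=837: (6,2) not in TLB -> MISS, insert
vaddr=190: (1,1) not in TLB -> MISS, insert
vaddr=688: (5,1) not in TLB -> MISS, insert
vaddr=679: (5,1) in TLB -> HIT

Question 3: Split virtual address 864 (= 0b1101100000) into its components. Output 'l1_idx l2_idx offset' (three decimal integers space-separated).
Answer: 6 3 0

Derivation:
vaddr = 864 = 0b1101100000
  top 3 bits -> l1_idx = 6
  next 2 bits -> l2_idx = 3
  bottom 5 bits -> offset = 0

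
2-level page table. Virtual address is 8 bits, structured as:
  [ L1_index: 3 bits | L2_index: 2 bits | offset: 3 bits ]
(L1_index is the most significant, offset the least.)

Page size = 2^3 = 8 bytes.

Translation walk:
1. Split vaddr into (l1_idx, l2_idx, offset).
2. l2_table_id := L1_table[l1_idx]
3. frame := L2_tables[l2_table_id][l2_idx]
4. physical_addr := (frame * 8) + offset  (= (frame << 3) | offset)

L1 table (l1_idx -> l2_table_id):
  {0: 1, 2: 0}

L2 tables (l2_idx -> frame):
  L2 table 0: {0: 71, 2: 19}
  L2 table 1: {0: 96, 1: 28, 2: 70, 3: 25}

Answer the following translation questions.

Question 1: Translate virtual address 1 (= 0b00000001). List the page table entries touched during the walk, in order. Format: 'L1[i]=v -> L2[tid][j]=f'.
vaddr = 1 = 0b00000001
Split: l1_idx=0, l2_idx=0, offset=1

Answer: L1[0]=1 -> L2[1][0]=96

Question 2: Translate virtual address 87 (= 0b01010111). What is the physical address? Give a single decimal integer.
Answer: 159

Derivation:
vaddr = 87 = 0b01010111
Split: l1_idx=2, l2_idx=2, offset=7
L1[2] = 0
L2[0][2] = 19
paddr = 19 * 8 + 7 = 159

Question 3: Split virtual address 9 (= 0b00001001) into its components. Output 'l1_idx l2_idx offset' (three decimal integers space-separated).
vaddr = 9 = 0b00001001
  top 3 bits -> l1_idx = 0
  next 2 bits -> l2_idx = 1
  bottom 3 bits -> offset = 1

Answer: 0 1 1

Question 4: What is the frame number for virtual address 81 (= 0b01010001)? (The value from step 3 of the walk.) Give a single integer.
Answer: 19

Derivation:
vaddr = 81: l1_idx=2, l2_idx=2
L1[2] = 0; L2[0][2] = 19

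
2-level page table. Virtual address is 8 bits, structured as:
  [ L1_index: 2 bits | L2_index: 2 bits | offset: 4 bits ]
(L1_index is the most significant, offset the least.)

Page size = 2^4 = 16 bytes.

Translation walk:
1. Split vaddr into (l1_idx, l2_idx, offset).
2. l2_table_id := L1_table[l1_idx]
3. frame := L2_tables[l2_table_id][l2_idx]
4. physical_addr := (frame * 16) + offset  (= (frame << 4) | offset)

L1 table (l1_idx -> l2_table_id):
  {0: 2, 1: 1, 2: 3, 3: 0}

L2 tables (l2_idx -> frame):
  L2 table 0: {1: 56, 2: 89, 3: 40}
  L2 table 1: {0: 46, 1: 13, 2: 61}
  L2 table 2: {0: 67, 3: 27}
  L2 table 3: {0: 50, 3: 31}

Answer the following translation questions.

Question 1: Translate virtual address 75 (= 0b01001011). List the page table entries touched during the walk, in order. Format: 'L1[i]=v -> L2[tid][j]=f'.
Answer: L1[1]=1 -> L2[1][0]=46

Derivation:
vaddr = 75 = 0b01001011
Split: l1_idx=1, l2_idx=0, offset=11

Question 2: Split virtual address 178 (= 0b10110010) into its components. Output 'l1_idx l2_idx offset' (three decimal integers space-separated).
Answer: 2 3 2

Derivation:
vaddr = 178 = 0b10110010
  top 2 bits -> l1_idx = 2
  next 2 bits -> l2_idx = 3
  bottom 4 bits -> offset = 2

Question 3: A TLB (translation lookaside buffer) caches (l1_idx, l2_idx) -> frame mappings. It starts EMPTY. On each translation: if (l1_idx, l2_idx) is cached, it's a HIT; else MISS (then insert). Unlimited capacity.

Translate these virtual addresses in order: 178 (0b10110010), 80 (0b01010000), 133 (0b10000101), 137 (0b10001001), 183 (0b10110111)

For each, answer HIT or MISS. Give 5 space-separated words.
vaddr=178: (2,3) not in TLB -> MISS, insert
vaddr=80: (1,1) not in TLB -> MISS, insert
vaddr=133: (2,0) not in TLB -> MISS, insert
vaddr=137: (2,0) in TLB -> HIT
vaddr=183: (2,3) in TLB -> HIT

Answer: MISS MISS MISS HIT HIT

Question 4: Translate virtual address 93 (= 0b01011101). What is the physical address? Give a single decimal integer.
Answer: 221

Derivation:
vaddr = 93 = 0b01011101
Split: l1_idx=1, l2_idx=1, offset=13
L1[1] = 1
L2[1][1] = 13
paddr = 13 * 16 + 13 = 221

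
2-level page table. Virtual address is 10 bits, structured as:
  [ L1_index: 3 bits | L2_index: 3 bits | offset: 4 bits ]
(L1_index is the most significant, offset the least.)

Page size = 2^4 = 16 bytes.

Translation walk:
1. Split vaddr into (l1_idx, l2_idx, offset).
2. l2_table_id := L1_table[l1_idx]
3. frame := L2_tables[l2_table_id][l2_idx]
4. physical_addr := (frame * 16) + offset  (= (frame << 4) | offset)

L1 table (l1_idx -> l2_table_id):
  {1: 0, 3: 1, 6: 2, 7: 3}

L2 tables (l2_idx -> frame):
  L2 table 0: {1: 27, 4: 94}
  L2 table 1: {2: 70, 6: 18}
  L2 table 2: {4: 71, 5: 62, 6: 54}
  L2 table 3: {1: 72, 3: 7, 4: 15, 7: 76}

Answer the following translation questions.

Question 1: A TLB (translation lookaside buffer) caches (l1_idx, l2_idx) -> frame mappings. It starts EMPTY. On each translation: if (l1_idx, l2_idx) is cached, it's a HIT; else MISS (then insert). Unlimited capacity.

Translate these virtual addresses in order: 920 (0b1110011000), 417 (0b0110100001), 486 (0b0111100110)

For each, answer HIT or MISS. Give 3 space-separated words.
Answer: MISS MISS MISS

Derivation:
vaddr=920: (7,1) not in TLB -> MISS, insert
vaddr=417: (3,2) not in TLB -> MISS, insert
vaddr=486: (3,6) not in TLB -> MISS, insert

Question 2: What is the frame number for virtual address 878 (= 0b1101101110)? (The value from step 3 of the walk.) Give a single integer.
Answer: 54

Derivation:
vaddr = 878: l1_idx=6, l2_idx=6
L1[6] = 2; L2[2][6] = 54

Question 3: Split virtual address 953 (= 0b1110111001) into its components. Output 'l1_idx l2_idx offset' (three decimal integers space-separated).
vaddr = 953 = 0b1110111001
  top 3 bits -> l1_idx = 7
  next 3 bits -> l2_idx = 3
  bottom 4 bits -> offset = 9

Answer: 7 3 9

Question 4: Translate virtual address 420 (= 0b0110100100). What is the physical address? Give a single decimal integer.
Answer: 1124

Derivation:
vaddr = 420 = 0b0110100100
Split: l1_idx=3, l2_idx=2, offset=4
L1[3] = 1
L2[1][2] = 70
paddr = 70 * 16 + 4 = 1124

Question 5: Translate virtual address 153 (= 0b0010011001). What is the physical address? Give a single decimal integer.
vaddr = 153 = 0b0010011001
Split: l1_idx=1, l2_idx=1, offset=9
L1[1] = 0
L2[0][1] = 27
paddr = 27 * 16 + 9 = 441

Answer: 441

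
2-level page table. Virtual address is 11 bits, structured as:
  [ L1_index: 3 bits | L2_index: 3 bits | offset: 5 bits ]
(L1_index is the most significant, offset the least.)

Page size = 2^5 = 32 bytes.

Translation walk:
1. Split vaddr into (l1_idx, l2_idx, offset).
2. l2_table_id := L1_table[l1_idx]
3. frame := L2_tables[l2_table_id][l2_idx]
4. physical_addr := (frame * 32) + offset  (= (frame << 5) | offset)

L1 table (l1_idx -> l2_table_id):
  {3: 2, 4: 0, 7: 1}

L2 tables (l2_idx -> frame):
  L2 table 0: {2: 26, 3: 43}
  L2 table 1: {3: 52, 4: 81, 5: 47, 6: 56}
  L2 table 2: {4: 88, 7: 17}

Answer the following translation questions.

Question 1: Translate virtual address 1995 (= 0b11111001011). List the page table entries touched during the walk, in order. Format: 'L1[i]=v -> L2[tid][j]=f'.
Answer: L1[7]=1 -> L2[1][6]=56

Derivation:
vaddr = 1995 = 0b11111001011
Split: l1_idx=7, l2_idx=6, offset=11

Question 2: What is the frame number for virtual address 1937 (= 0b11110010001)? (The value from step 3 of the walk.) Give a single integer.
vaddr = 1937: l1_idx=7, l2_idx=4
L1[7] = 1; L2[1][4] = 81

Answer: 81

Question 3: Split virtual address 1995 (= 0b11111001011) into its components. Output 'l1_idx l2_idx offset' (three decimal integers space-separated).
vaddr = 1995 = 0b11111001011
  top 3 bits -> l1_idx = 7
  next 3 bits -> l2_idx = 6
  bottom 5 bits -> offset = 11

Answer: 7 6 11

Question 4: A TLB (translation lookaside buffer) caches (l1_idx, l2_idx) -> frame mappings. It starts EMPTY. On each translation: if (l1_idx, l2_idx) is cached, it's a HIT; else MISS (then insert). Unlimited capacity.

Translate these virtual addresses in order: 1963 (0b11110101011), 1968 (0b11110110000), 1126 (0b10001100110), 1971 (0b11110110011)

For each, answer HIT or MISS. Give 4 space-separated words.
Answer: MISS HIT MISS HIT

Derivation:
vaddr=1963: (7,5) not in TLB -> MISS, insert
vaddr=1968: (7,5) in TLB -> HIT
vaddr=1126: (4,3) not in TLB -> MISS, insert
vaddr=1971: (7,5) in TLB -> HIT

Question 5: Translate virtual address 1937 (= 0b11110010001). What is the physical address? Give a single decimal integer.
vaddr = 1937 = 0b11110010001
Split: l1_idx=7, l2_idx=4, offset=17
L1[7] = 1
L2[1][4] = 81
paddr = 81 * 32 + 17 = 2609

Answer: 2609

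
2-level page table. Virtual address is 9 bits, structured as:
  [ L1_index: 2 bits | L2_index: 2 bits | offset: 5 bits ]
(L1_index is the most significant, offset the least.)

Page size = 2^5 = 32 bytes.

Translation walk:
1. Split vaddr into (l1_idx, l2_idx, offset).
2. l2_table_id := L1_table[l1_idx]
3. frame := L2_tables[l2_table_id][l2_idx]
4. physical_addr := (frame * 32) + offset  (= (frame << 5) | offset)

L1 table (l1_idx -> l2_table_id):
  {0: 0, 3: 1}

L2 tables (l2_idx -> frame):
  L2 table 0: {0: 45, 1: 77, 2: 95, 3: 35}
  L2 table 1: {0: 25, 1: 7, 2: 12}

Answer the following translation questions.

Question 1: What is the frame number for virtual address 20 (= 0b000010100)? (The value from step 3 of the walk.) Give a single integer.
vaddr = 20: l1_idx=0, l2_idx=0
L1[0] = 0; L2[0][0] = 45

Answer: 45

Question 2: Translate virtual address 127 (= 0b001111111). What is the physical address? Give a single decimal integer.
Answer: 1151

Derivation:
vaddr = 127 = 0b001111111
Split: l1_idx=0, l2_idx=3, offset=31
L1[0] = 0
L2[0][3] = 35
paddr = 35 * 32 + 31 = 1151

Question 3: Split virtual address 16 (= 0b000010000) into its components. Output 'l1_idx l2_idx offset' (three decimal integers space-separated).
vaddr = 16 = 0b000010000
  top 2 bits -> l1_idx = 0
  next 2 bits -> l2_idx = 0
  bottom 5 bits -> offset = 16

Answer: 0 0 16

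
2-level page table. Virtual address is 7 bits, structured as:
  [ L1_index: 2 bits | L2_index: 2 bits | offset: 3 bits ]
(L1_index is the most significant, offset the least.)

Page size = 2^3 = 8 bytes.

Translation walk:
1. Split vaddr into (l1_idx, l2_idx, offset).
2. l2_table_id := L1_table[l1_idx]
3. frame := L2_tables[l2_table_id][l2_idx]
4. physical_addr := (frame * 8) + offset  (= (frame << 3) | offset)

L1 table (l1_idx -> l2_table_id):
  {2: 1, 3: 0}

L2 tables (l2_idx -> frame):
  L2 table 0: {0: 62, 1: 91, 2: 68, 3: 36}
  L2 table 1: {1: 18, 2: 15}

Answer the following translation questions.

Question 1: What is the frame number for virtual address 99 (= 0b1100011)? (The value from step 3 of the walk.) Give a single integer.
vaddr = 99: l1_idx=3, l2_idx=0
L1[3] = 0; L2[0][0] = 62

Answer: 62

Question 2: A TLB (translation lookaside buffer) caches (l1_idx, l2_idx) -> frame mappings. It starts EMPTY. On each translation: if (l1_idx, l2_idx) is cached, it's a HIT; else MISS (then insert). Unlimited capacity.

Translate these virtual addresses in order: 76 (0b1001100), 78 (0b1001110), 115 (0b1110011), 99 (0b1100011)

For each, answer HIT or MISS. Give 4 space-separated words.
Answer: MISS HIT MISS MISS

Derivation:
vaddr=76: (2,1) not in TLB -> MISS, insert
vaddr=78: (2,1) in TLB -> HIT
vaddr=115: (3,2) not in TLB -> MISS, insert
vaddr=99: (3,0) not in TLB -> MISS, insert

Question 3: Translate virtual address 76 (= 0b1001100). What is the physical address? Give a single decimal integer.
vaddr = 76 = 0b1001100
Split: l1_idx=2, l2_idx=1, offset=4
L1[2] = 1
L2[1][1] = 18
paddr = 18 * 8 + 4 = 148

Answer: 148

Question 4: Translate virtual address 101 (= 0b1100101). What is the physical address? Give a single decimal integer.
vaddr = 101 = 0b1100101
Split: l1_idx=3, l2_idx=0, offset=5
L1[3] = 0
L2[0][0] = 62
paddr = 62 * 8 + 5 = 501

Answer: 501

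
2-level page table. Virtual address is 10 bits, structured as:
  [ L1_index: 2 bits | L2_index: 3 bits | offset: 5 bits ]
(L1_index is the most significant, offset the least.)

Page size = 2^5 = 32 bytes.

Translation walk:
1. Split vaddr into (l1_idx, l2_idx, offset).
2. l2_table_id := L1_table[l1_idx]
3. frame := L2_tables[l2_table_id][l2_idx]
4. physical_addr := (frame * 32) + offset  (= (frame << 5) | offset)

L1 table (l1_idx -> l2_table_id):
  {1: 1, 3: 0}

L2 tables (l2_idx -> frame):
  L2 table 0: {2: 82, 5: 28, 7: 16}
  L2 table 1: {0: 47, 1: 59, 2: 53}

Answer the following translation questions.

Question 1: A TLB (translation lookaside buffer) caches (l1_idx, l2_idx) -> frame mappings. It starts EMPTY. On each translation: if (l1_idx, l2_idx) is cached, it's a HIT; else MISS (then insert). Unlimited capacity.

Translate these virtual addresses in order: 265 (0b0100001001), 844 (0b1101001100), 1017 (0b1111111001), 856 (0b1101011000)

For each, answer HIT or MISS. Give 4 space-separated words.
vaddr=265: (1,0) not in TLB -> MISS, insert
vaddr=844: (3,2) not in TLB -> MISS, insert
vaddr=1017: (3,7) not in TLB -> MISS, insert
vaddr=856: (3,2) in TLB -> HIT

Answer: MISS MISS MISS HIT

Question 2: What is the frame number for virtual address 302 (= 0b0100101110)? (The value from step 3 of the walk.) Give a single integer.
vaddr = 302: l1_idx=1, l2_idx=1
L1[1] = 1; L2[1][1] = 59

Answer: 59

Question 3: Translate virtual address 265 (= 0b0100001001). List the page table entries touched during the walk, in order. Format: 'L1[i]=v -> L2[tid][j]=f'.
Answer: L1[1]=1 -> L2[1][0]=47

Derivation:
vaddr = 265 = 0b0100001001
Split: l1_idx=1, l2_idx=0, offset=9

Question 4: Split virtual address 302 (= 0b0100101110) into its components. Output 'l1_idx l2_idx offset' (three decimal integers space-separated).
Answer: 1 1 14

Derivation:
vaddr = 302 = 0b0100101110
  top 2 bits -> l1_idx = 1
  next 3 bits -> l2_idx = 1
  bottom 5 bits -> offset = 14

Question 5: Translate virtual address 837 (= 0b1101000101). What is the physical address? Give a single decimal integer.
Answer: 2629

Derivation:
vaddr = 837 = 0b1101000101
Split: l1_idx=3, l2_idx=2, offset=5
L1[3] = 0
L2[0][2] = 82
paddr = 82 * 32 + 5 = 2629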